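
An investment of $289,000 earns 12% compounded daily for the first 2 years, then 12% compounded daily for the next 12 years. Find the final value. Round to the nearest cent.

After 2 years at 12%: 289,000 × 1.271199008909 ≈ 367,376.5136.
Then 12 years at 12%: 367,376.5136 × 4.219697063373 ≈ 1,550,217.5955.

$1,550,217.60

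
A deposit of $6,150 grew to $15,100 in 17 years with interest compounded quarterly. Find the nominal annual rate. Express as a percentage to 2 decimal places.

5.32%

The 68-period growth factor is 15,100/6,150 = 2.45528.
r/4 = 2.45528^(1/68) − 1 ≈ 0.0132971, so r ≈ 4·0.0132971 = 5.31883%.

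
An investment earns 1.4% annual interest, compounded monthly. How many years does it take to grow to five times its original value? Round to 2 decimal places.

115.03 years

(1 + 0.00116667)^(12t) = 5.
12t = ln 5 / ln(1 + 0.00116667) ≈ 1.6094/0.00116599 ≈ 1380.3228.
t ≈ 115.0269.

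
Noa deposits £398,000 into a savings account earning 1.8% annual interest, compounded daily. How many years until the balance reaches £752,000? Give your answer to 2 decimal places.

35.35 years

We need (1 + 0.0000493151)^(365t) = 1.8894, so 365t = ln 1.8894 / ln 1.000049 ≈ 12902.7502.
t ≈ 12902.7502/365 = 35.3500 years.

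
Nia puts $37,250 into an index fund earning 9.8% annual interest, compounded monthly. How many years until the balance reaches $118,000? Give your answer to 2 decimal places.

11.81 years

(1 + 0.00816667)^(12t) = 118,000/37,250 = 3.1678.
12t·ln(1 + 0.00816667) = ln(3.1678); 12t = 1.153/0.0081335 ≈ 141.7634.
t ≈ 11.8136 years.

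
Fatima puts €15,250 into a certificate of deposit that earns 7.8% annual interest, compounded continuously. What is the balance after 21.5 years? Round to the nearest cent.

€81,579.62

A = P·e^(rt) = 15,250·e^(0.078·21.5) = 15,250·e^1.677.
e^1.677 ≈ 5.3494834241, so A ≈ 81,579.6222.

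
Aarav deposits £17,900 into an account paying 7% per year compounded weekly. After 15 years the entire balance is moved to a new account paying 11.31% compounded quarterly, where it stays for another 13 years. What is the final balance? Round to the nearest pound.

£217,890

After 15 years at 7%: 17,900 × 2.85563405092 ≈ 51,115.8495.
Then 13 years at 11.31%: 51,115.8495 × 4.26267684915 ≈ 217,890.3483.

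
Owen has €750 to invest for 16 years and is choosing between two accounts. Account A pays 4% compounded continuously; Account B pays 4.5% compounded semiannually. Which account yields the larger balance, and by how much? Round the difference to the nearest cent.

Account B, by €106.22

A: e^(0.04·16) = e^0.64 ≈ 1.896480879, so 750 × 1.896480879 ≈ 1,422.3607.
B: (1 + 0.0225)^32 ≈ 2.038103026, so 750 × 2.038103026 ≈ 1,528.5773.
Difference ≈ 106.2166 in favor of B.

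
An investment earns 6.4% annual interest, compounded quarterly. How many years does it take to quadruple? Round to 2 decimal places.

(1 + 0.016)^(4t) = 4.
4t = ln 4 / ln(1 + 0.016) ≈ 1.3863/0.0158733 ≈ 87.3347.
t ≈ 21.8337.

21.83 years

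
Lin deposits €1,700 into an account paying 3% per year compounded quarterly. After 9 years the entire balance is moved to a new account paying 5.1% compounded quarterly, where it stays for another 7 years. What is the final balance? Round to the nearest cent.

Phase 1: 1,700·(1 + 0.0075)^36 ≈ 2,224.6971.
Phase 2: 2,224.6971·(1 + 0.01275)^28 ≈ 3,172.0056.

€3,172.01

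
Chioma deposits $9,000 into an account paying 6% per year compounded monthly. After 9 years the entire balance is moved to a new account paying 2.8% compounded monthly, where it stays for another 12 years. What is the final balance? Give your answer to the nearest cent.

After 9 years at 6%: 9,000 × 1.7136994988 ≈ 15,423.2955.
Then 12 years at 2.8%: 15,423.2955 × 1.3987914429 ≈ 21,573.9738.

$21,573.97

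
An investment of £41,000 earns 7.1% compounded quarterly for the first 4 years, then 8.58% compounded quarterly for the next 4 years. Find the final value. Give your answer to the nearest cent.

£76,298.40

Phase 1: 41,000·(1 + 0.01775)^16 ≈ 54,330.2413.
Phase 2: 54,330.2413·(1 + 0.02145)^16 ≈ 76,298.4012.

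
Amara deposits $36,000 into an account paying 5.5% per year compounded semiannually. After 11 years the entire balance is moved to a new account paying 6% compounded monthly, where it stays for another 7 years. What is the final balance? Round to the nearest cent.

$99,415.01

Phase 1: 36,000·(1 + 0.0275)^22 ≈ 65,388.7105.
Phase 2: 65,388.7105·(1 + 0.005)^84 ≈ 99,415.0100.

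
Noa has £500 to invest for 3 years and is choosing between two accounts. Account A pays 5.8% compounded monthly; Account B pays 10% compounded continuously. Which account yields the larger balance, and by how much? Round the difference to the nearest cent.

Account A growth factor: (1 + 0.058/12)^36 ≈ 1.18955686; balance ≈ 594.7784.
Account B growth factor: e^(0.1·3) = e^0.3 ≈ 1.34985881; balance ≈ 674.9294.
Account B is larger by 80.1510.

Account B, by £80.15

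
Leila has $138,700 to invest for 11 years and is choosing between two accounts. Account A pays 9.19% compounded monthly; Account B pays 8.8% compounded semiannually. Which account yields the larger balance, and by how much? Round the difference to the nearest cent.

Account A growth factor: (1 + 0.0919/12)^132 ≈ 2.73750999345; balance ≈ 379,692.6361.
Account B growth factor: (1 + 0.044)^22 ≈ 2.57876027048; balance ≈ 357,674.0495.
Account A is larger by 22,018.5866.

Account A, by $22,018.59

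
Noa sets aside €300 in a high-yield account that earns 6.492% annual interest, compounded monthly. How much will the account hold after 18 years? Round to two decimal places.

Periodic rate = 6.492%/12 = 0.00541; periods = 12·18 = 216.
A = 300·(1 + 0.00541)^216 ≈ 300·3.20723886 ≈ 962.1717.

€962.17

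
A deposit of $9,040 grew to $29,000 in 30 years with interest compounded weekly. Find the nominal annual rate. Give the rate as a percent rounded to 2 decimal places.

The 1560-period growth factor is 29,000/9,040 = 3.20796.
r/52 = 3.20796^(1/1560) − 1 ≈ 0.000747482, so r ≈ 52·0.000747482 = 3.88691%.

3.89%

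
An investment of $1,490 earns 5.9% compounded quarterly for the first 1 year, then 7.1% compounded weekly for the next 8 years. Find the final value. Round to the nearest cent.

$2,786.98

After 1 years at 5.9%: 1,490 × 1.060318259 ≈ 1,579.8742.
Then 8 years at 7.1%: 1,579.8742 × 1.764050497 ≈ 2,786.9779.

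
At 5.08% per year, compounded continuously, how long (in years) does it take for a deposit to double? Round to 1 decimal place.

e^(0.0508t) = 2, so 0.0508t = ln 2 ≈ 0.69315.
t ≈ 0.69315/0.0508 ≈ 13.6446.

13.6 years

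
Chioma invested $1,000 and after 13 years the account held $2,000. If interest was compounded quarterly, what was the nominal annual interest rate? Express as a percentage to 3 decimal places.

5.368%

(1 + r/4)^52 = 2,000/1,000 = 2.
1 + r/4 = 2^(1/52) ≈ 1.013419, so r/4 ≈ 0.013419.
r ≈ 4·0.013419 = 5.36760%.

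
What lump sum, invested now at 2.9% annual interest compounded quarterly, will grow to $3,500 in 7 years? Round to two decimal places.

$2,859.07

Periodic rate = 2.9%/4 = 0.00725; 28 periods.
P = 3,500/(1 + 0.00725)^28 ≈ 3,500/1.22417563 ≈ 2,859.0669.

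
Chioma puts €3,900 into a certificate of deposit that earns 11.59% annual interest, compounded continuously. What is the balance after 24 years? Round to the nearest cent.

A = P·e^(rt) = 3,900·e^(0.1159·24) = 3,900·e^2.7816.
e^2.7816 ≈ 16.144832025, so A ≈ 62,964.8449.

€62,964.84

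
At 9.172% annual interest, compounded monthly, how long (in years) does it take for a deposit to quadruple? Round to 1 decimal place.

(1 + 0.00764333)^(12t) = 4.
12t = ln 4 / ln(1 + 0.00764333) ≈ 1.3863/0.00761427 ≈ 182.0653.
t ≈ 15.1721.

15.2 years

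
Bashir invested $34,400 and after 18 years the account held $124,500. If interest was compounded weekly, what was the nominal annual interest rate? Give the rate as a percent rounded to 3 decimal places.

(1 + r/52)^936 = 124,500/34,400 = 3.61919.
1 + r/52 = 3.61919^(1/936) ≈ 1.001375, so r/52 ≈ 0.00137514.
r ≈ 52·0.00137514 = 7.15074%.

7.151%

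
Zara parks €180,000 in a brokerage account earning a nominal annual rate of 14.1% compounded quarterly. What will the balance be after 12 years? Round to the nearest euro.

€949,389

Periodic rate = 14.1%/4 = 0.03525; periods = 4·12 = 48.
A = 180,000·(1 + 0.03525)^48 ≈ 180,000·5.27438078262 ≈ 949,388.5409.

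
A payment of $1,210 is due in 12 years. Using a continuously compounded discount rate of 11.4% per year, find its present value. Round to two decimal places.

$308.08

P = A·e^(−rt) = 1,210·e^(−1.368).
e^(−1.368) ≈ 0.254615682, so P ≈ 308.0850.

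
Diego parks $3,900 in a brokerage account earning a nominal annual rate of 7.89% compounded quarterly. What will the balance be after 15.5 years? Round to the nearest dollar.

Growth factor = (1 + 0.019725)^62 ≈ 3.3569907157.
A ≈ 3,900 × 3.3569907157 ≈ 13,092.2638.

$13,092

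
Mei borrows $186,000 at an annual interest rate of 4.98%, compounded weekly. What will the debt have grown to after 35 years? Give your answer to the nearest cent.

Growth factor = (1 + 0.0498/52)^1820 ≈ 5.709696692753.
A ≈ 186,000 × 5.709696692753 ≈ 1,062,003.5849.

$1,062,003.58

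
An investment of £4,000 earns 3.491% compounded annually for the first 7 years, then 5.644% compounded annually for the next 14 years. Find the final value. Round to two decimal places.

£10,969.98

Phase 1: 4,000·(1 + 0.03491)^7 ≈ 5,086.0201.
Phase 2: 5,086.0201·(1 + 0.05644)^14 ≈ 10,969.9788.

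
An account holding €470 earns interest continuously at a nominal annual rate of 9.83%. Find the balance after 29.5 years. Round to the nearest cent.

€8,540.57

A = P·e^(rt) = 470·e^(0.0983·29.5) = 470·e^2.89985.
e^2.89985 ≈ 18.17141945, so A ≈ 8,540.5671.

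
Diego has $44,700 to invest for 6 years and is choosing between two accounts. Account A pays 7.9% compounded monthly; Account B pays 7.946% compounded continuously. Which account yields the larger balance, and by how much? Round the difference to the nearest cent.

A: (1 + 0.079/12)^72 ≈ 1.603913474, so 44,700 × 1.603913474 ≈ 71,694.9323.
B: e^(0.07946·6) = e^0.47676 ≈ 1.6108467944, so 44,700 × 1.6108467944 ≈ 72,004.8517.
Difference ≈ 309.9194 in favor of B.

Account B, by $309.92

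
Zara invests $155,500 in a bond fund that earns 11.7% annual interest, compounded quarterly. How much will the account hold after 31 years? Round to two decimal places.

Periodic rate = 11.7%/4 = 0.02925; periods = 4·31 = 124.
A = 155,500·(1 + 0.02925)^124 ≈ 155,500·35.69345457782 ≈ 5,550,332.1869.

$5,550,332.19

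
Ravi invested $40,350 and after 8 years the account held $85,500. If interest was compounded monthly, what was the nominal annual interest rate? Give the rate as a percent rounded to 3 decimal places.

The 96-period growth factor is 85,500/40,350 = 2.11896.
r/12 = 2.11896^(1/96) − 1 ≈ 0.00785281, so r ≈ 12·0.00785281 = 9.42337%.

9.423%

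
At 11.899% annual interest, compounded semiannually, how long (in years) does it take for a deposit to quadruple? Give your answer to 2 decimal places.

11.99 years

(1 + 0.059495)^(2t) = 4.
2t = ln 4 / ln(1 + 0.059495) ≈ 1.3863/0.0577924 ≈ 23.9875.
t ≈ 11.9937.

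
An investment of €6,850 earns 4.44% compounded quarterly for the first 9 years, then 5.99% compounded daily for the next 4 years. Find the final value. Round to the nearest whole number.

Phase 1: 6,850·(1 + 0.0111)^36 ≈ 10,192.4490.
Phase 2: 10,192.4490·(1 + 0.0599/365)^1460 ≈ 12,951.7057.

€12,952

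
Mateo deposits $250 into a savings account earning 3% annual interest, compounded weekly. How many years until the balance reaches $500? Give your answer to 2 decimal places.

23.11 years

We need (1 + 0.000576923)^(52t) = 2, so 52t = ln 2 / ln 1.000577 ≈ 1201.8017.
t ≈ 1201.8017/52 = 23.1116 years.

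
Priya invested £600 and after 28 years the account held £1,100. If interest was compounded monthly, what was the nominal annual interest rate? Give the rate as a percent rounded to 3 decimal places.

2.167%

The 336-period growth factor is 1,100/600 = 1.83333.
r/12 = 1.83333^(1/336) − 1 ≈ 0.0018056, so r ≈ 12·0.0018056 = 2.16672%.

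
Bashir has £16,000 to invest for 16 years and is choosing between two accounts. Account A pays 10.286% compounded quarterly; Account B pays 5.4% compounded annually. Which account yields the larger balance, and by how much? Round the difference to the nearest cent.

Account A, by £44,134.36

Account A growth factor: (1 + 0.025715)^64 ≈ 5.0781932787; balance ≈ 81,251.0925.
Account B growth factor: (1 + 0.054)^16 ≈ 2.3197958866; balance ≈ 37,116.7342.
Account A is larger by 44,134.3583.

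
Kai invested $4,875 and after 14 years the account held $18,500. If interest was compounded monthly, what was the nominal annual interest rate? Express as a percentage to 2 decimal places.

9.56%

(1 + r/12)^168 = 18,500/4,875 = 3.79487.
1 + r/12 = 3.79487^(1/168) ≈ 1.00797, so r/12 ≈ 0.00796999.
r ≈ 12·0.00796999 = 9.56399%.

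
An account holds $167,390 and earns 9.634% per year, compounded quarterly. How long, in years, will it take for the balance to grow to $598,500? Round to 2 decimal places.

We need (1 + 0.024085)^(4t) = 3.5755, so 4t = ln 3.5755 / ln 1.024085 ≈ 53.5347.
t ≈ 53.5347/4 = 13.3837 years.

13.38 years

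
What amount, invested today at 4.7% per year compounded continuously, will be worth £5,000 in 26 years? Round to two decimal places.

P = A·e^(−rt) = 5,000·e^(−1.222).
e^(−1.222) ≈ 0.2946402967, so P ≈ 1,473.2015.

£1,473.20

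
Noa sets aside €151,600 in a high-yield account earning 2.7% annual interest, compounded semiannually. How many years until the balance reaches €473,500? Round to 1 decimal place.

42.5 years

(1 + 0.0135)^(2t) = 473,500/151,600 = 3.1234.
2t·ln(1 + 0.0135) = ln(3.1234); 2t = 1.1389/0.0134097 ≈ 84.9316.
t ≈ 42.4658 years.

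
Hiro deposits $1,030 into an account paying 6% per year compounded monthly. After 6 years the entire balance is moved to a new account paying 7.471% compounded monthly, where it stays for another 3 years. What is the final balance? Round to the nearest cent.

$1,844.29

Phase 1: 1,030·(1 + 0.005)^72 ≈ 1,475.0056.
Phase 2: 1,475.0056·(1 + 0.07471/12)^36 ≈ 1,844.2948.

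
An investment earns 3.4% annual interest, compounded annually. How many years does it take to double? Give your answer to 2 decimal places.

20.73 years

(1 + 0.034)^t = 2.
t = ln 2 / ln(1 + 0.034) ≈ 0.69315/0.0334348 ≈ 20.7313.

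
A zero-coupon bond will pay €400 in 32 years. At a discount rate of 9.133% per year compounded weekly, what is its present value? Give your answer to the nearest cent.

€21.57

Periodic rate = 9.133%/52 = 0.00175635; 1664 periods.
P = 400/(1 + 0.09133/52)^1664 ≈ 400/18.5412223 ≈ 21.5736.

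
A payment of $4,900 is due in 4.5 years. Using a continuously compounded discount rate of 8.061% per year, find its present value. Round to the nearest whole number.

P = A·e^(−rt) = 4,900·e^(−0.362745).
e^(−0.362745) ≈ 0.6957638307, so P ≈ 3,409.2428.

$3,409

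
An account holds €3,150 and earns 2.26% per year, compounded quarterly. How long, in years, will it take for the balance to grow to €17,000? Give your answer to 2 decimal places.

74.80 years

We need (1 + 0.00565)^(4t) = 5.3968, so 4t = ln 5.3968 / ln 1.00565 ≈ 299.2157.
t ≈ 299.2157/4 = 74.8039 years.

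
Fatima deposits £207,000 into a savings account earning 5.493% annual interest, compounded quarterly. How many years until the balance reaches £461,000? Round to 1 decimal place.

(1 + 0.0137325)^(4t) = 461,000/207,000 = 2.2271.
4t·ln(1 + 0.0137325) = ln(2.2271); 4t = 0.80068/0.0136391 ≈ 58.7049.
t ≈ 14.6762 years.

14.7 years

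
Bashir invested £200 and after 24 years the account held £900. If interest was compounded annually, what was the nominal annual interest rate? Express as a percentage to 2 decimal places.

6.47%

The 24-period growth factor is 900/200 = 4.5.
r = 4.5^(1/24) − 1 ≈ 0.0646753, i.e. 6.46753%.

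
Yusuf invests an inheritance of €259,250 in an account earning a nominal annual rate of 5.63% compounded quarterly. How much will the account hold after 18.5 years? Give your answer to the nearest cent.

€729,296.96

Periodic rate = 5.63%/4 = 0.014075; periods = 4·18.5 = 74.
A = 259,250·(1 + 0.014075)^74 ≈ 259,250·2.81310302343 ≈ 729,296.9588.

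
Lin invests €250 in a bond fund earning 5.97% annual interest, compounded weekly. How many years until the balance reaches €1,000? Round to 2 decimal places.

We need (1 + 0.00114808)^(52t) = 4, so 52t = ln 4 / ln 1.001148 ≈ 1208.1856.
t ≈ 1208.1856/52 = 23.2343 years.

23.23 years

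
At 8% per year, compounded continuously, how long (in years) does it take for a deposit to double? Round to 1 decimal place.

e^(0.08t) = 2, so 0.08t = ln 2 ≈ 0.69315.
t ≈ 0.69315/0.08 ≈ 8.6643.

8.7 years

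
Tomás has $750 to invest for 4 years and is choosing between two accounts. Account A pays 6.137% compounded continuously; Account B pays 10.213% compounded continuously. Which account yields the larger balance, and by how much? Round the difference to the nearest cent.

Account B, by $169.77

Account A growth factor: e^(0.06137·4) = e^0.24548 ≈ 1.27823472; balance ≈ 958.6760.
Account B growth factor: e^(0.10213·4) = e^0.40852 ≈ 1.504589344; balance ≈ 1,128.4420.
Account B is larger by 169.7660.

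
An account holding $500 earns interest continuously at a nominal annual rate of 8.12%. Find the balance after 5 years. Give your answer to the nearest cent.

A = P·e^(rt) = 500·e^(0.0812·5) = 500·e^0.406.
e^0.406 ≈ 1.50080255, so A ≈ 750.4013.

$750.40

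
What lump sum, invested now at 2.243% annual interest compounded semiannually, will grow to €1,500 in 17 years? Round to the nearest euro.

Growth factor = (1 + 0.011215)^34 ≈ 1.461097196.
P = 1,500/1.461097196 ≈ 1,026.6257.

€1,027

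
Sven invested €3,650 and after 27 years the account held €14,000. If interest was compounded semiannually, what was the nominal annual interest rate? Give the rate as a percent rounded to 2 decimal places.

5.04%

(1 + r/2)^54 = 14,000/3,650 = 3.83562.
1 + r/2 = 3.83562^(1/54) ≈ 1.025207, so r/2 ≈ 0.0252075.
r ≈ 2·0.0252075 = 5.04149%.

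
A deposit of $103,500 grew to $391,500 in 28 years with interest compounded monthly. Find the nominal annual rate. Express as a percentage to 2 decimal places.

4.76%

The 336-period growth factor is 391,500/103,500 = 3.78261.
r/12 = 3.78261^(1/336) − 1 ≈ 0.00396741, so r ≈ 12·0.00396741 = 4.76090%.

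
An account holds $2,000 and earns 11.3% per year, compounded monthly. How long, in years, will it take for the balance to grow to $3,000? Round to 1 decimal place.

3.6 years

(1 + 0.00941667)^(12t) = 3,000/2,000 = 1.5.
12t·ln(1 + 0.00941667) = ln(1.5); 12t = 0.40547/0.00937261 ≈ 43.2607.
t ≈ 3.6051 years.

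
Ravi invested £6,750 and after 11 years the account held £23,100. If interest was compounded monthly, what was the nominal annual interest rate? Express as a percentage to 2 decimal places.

The 132-period growth factor is 23,100/6,750 = 3.42222.
r/12 = 3.42222^(1/132) − 1 ≈ 0.00936395, so r ≈ 12·0.00936395 = 11.23674%.

11.24%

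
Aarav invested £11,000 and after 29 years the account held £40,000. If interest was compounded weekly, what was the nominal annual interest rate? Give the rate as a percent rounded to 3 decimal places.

The 1508-period growth factor is 40,000/11,000 = 3.63636.
r/52 = 3.63636^(1/1508) − 1 ≈ 0.000856457, so r ≈ 52·0.000856457 = 4.45358%.

4.454%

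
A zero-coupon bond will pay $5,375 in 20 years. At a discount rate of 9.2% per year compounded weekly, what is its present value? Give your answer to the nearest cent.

$855.03

Growth factor = (1 + 0.092/52)^1040 ≈ 6.286309823.
P = 5,375/6.286309823 ≈ 855.0326.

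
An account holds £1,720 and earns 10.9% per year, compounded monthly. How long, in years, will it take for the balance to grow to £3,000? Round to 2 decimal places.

(1 + 0.00908333)^(12t) = 3,000/1,720 = 1.7442.
12t·ln(1 + 0.00908333) = ln(1.7442); 12t = 0.55629/0.00904233 ≈ 61.5204.
t ≈ 5.1267 years.

5.13 years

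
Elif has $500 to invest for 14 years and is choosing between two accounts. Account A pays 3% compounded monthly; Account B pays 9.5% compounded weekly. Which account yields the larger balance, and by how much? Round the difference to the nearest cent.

Account A growth factor: (1 + 0.0025)^168 ≈ 1.52116406; balance ≈ 760.5820.
Account B growth factor: (1 + 0.095/52)^728 ≈ 3.776458153; balance ≈ 1,888.2291.
Account B is larger by 1,127.6470.

Account B, by $1,127.65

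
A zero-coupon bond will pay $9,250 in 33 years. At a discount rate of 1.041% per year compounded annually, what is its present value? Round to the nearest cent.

$6,572.34

Growth factor = (1 + 0.01041)^33 ≈ 1.407414368.
P = 9,250/1.407414368 ≈ 6,572.3359.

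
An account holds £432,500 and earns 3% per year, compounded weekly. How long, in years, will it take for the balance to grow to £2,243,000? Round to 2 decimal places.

We need (1 + 0.000576923)^(52t) = 5.1861, so 52t = ln 5.1861 / ln 1.000577 ≈ 2853.8674.
t ≈ 2853.8674/52 = 54.8821 years.

54.88 years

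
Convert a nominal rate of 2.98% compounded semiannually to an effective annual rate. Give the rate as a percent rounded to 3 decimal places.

One year is 2 periods at 0.0149 each: (1 + 0.0149)^2 ≈ 1.030022.
EAR = 1.030022 − 1 ≈ 3.00220%.

3.002%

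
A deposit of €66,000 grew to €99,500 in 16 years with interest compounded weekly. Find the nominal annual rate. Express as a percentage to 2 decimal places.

2.57%

(1 + r/52)^832 = 99,500/66,000 = 1.50758.
1 + r/52 = 1.50758^(1/832) ≈ 1.000494, so r/52 ≈ 0.000493515.
r ≈ 52·0.000493515 = 2.56628%.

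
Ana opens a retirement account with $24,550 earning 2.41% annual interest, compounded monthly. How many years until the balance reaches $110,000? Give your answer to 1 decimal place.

62.3 years

(1 + 0.00200833)^(12t) = 110,000/24,550 = 4.4807.
12t·ln(1 + 0.00200833) = ln(4.4807); 12t = 1.4998/0.00200632 ≈ 747.5223.
t ≈ 62.2935 years.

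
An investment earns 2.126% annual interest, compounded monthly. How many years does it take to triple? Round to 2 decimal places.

(1 + 0.00177167)^(12t) = 3.
12t = ln 3 / ln(1 + 0.00177167) ≈ 1.0986/0.0017701 ≈ 620.6502.
t ≈ 51.7208.

51.72 years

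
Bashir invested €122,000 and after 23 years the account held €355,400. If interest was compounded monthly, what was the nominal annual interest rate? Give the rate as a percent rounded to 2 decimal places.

4.66%

(1 + r/12)^276 = 355,400/122,000 = 2.91311.
1 + r/12 = 2.91311^(1/276) ≈ 1.003882, so r/12 ≈ 0.00388151.
r ≈ 12·0.00388151 = 4.65781%.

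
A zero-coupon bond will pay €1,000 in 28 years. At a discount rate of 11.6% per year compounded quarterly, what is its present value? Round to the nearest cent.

Growth factor = (1 + 0.029)^112 ≈ 24.5766097.
P = 1,000/24.5766097 ≈ 40.6891.

€40.69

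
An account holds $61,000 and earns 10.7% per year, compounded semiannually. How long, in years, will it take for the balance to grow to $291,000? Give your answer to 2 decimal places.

We need (1 + 0.0535)^(2t) = 4.7705, so 2t = ln 4.7705 / ln 1.0535 ≈ 29.9791.
t ≈ 29.9791/2 = 14.9896 years.

14.99 years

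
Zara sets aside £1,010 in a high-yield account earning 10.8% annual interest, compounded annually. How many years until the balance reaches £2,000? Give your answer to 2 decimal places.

We need (1 + 0.108)^t = 1.9802, so t = ln 1.9802 / ln 1.108 ≈ 6.6617.

6.66 years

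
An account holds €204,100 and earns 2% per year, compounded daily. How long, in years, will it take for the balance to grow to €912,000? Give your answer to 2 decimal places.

74.85 years

We need (1 + 0.0000547945)^(365t) = 4.4684, so 365t = ln 4.4684 / ln 1.000055 ≈ 27321.5446.
t ≈ 27321.5446/365 = 74.8535 years.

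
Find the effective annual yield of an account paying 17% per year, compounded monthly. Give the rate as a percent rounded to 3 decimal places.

One year is 12 periods at 0.0141667 each: (1 + 0.0141667)^12 ≈ 1.183892.
EAR = 1.183892 − 1 ≈ 18.38917%.

18.389%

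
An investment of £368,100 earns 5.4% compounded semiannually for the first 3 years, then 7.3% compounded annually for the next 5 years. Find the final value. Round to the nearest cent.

After 3 years at 5.4%: 368,100 × 1.1733367181 ≈ 431,905.2459.
Then 5 years at 7.3%: 431,905.2459 × 1.42232423428 ≈ 614,309.2982.

£614,309.30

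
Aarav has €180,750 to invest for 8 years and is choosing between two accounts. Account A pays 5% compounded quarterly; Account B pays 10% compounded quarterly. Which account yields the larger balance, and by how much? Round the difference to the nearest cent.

Account B, by €129,349.48

Account A growth factor: (1 + 0.0125)^32 ≈ 1.48813050859; balance ≈ 268,979.5894.
Account B growth factor: (1 + 0.025)^32 ≈ 2.20375693777; balance ≈ 398,329.0665.
Account B is larger by 129,349.4771.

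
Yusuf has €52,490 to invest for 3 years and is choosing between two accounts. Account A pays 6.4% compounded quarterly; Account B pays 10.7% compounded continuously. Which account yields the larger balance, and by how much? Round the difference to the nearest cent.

Account B, by €8,853.76

Account A growth factor: (1 + 0.016)^12 ≈ 1.2098304065; balance ≈ 63,503.9980.
Account B growth factor: e^(0.107·3) = e^0.321 ≈ 1.3785055809; balance ≈ 72,357.7579.
Account B is larger by 8,853.7599.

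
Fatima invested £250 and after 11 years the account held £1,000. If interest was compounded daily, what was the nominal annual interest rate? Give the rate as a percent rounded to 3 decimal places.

(1 + r/365)^4015 = 1,000/250 = 4.
1 + r/365 = 4^(1/4015) ≈ 1.000345, so r/365 ≈ 0.000345338.
r ≈ 365·0.000345338 = 12.60485%.

12.605%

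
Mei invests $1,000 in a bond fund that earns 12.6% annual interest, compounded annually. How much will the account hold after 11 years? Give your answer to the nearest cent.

Annual rate = 12.6% = 0.126; years = 11.
A = 1,000·(1 + 0.126)^11 ≈ 1,000·3.689115867 ≈ 3,689.1159.

$3,689.12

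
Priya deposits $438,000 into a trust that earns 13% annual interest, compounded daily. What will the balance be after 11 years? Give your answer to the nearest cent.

$1,829,804.32

Growth factor = (1 + 0.13/365)^4015 ≈ 4.177635442715.
A ≈ 438,000 × 4.177635442715 ≈ 1,829,804.3239.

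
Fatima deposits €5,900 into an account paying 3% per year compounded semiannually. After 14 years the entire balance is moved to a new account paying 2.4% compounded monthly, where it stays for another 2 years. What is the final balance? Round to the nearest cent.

€9,391.32

After 14 years at 3%: 5,900 × 1.51722218 ≈ 8,951.6109.
Then 2 years at 2.4%: 8,951.6109 × 1.049120363 ≈ 9,391.3172.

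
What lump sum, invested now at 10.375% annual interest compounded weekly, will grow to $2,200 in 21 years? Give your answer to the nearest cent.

$249.54

Growth factor = (1 + 0.10375/52)^1092 ≈ 8.816098049.
P = 2,200/8.816098049 ≈ 249.5435.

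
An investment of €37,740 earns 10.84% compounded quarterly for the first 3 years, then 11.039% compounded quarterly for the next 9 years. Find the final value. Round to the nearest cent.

€138,606.64

After 3 years at 10.84%: 37,740 × 1.37832854566 ≈ 52,018.1193.
Then 9 years at 11.039%: 52,018.1193 × 2.66458393188 ≈ 138,606.6449.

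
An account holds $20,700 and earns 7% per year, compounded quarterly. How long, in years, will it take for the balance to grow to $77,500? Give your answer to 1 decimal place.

19.0 years

We need (1 + 0.0175)^(4t) = 3.744, so 4t = ln 3.744 / ln 1.0175 ≈ 76.0950.
t ≈ 76.0950/4 = 19.0237 years.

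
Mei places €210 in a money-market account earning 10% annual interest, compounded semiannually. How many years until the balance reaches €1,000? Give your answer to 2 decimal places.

15.99 years

(1 + 0.05)^(2t) = 1,000/210 = 4.7619.
2t·ln(1 + 0.05) = ln(4.7619); 2t = 1.5606/0.0487902 ≈ 31.9869.
t ≈ 15.9935 years.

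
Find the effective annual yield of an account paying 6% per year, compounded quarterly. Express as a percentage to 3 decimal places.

6.136%

EAR = (1 + 6%/4)^4 − 1 = (1 + 0.015)^4 − 1.
(1 + 0.015)^4 ≈ 1.061364, so EAR ≈ 6.13636%.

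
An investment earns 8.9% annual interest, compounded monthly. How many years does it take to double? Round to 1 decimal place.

7.8 years

(1 + 0.00741667)^(12t) = 2.
12t = ln 2 / ln(1 + 0.00741667) ≈ 0.69315/0.0073893 ≈ 93.8042.
t ≈ 7.8170.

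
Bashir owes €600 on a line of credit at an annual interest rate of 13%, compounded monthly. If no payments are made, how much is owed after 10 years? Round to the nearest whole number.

Periodic rate = 13%/12 = 0.0108333; periods = 12·10 = 120.
A = 600·(1 + 0.13/12)^120 ≈ 600·3.643733272 ≈ 2,186.2400.

€2,186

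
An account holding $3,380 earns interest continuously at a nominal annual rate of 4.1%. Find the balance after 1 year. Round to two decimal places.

$3,521.46

A = P·e^(rt) = 3,380·e^(0.041·1) = 3,380·e^0.041.
e^0.041 ≈ 1.041852106, so A ≈ 3,521.4601.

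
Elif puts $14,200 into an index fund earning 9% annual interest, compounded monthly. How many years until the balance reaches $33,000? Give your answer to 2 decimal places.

9.40 years

(1 + 0.0075)^(12t) = 33,000/14,200 = 2.3239.
12t·ln(1 + 0.0075) = ln(2.3239); 12t = 0.84327/0.00747201 ≈ 112.8565.
t ≈ 9.4047 years.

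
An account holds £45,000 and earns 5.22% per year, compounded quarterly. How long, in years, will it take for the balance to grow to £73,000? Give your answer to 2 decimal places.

We need (1 + 0.01305)^(4t) = 1.6222, so 4t = ln 1.6222 / ln 1.01305 ≈ 37.3139.
t ≈ 37.3139/4 = 9.3285 years.

9.33 years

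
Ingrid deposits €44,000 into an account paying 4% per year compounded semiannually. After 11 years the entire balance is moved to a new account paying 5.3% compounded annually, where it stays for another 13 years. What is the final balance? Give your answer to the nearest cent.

After 11 years at 4%: 44,000 × 1.54597967078 ≈ 68,023.1055.
Then 13 years at 5.3%: 68,023.1055 × 1.9569008659 ≈ 133,114.4741.

€133,114.47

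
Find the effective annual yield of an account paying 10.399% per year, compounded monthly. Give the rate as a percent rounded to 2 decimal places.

EAR = (1 + 10.399%/12)^12 − 1 = (1 + 0.00866583)^12 − 1.
(1 + 0.00866583)^12 ≈ 1.109092, so EAR ≈ 10.90924%.

10.91%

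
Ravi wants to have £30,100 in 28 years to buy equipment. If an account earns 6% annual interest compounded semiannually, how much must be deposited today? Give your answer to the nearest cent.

£5,750.19

Periodic rate = 6%/2 = 0.03; 56 periods.
P = 30,100/(1 + 0.03)^56 ≈ 30,100/5.2346130494 ≈ 5,750.1863.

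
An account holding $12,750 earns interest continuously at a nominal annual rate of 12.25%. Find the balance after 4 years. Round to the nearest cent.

A = P·e^(rt) = 12,750·e^(0.1225·4) = 12,750·e^0.49.
e^0.49 ≈ 1.63231622, so A ≈ 20,812.0318.

$20,812.03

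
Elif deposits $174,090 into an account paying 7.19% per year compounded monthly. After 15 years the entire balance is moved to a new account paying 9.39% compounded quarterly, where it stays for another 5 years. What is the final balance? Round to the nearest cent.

Phase 1: 174,090·(1 + 0.0719/12)^180 ≈ 510,226.2470.
Phase 2: 510,226.2470·(1 + 0.023475)^20 ≈ 811,535.5921.

$811,535.59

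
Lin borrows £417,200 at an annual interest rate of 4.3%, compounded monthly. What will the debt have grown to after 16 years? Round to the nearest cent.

£829,096.04

Growth factor = (1 + 0.043/12)^192 ≈ 1.98728675786.
A ≈ 417,200 × 1.98728675786 ≈ 829,096.0354.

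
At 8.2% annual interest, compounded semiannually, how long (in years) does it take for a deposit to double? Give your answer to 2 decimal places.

8.63 years

(1 + 0.041)^(2t) = 2.
2t = ln 2 / ln(1 + 0.041) ≈ 0.69315/0.0401818 ≈ 17.2503.
t ≈ 8.6251.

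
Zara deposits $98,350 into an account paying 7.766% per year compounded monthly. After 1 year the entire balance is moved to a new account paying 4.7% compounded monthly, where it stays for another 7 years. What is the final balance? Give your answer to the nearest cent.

$147,569.57

Phase 1: 98,350·(1 + 0.07766/12)^12 ≈ 106,265.6753.
Phase 2: 106,265.6753·(1 + 0.047/12)^84 ≈ 147,569.5684.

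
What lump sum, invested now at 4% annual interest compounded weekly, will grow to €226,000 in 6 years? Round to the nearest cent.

€177,794.30

Growth factor = (1 + 0.04/52)^312 ≈ 1.2711318698.
P = 226,000/1.2711318698 ≈ 177,794.2992.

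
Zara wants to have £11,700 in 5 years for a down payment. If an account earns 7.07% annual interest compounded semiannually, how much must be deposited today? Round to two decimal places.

£8,266.35

Periodic rate = 7.07%/2 = 0.03535; 10 periods.
P = 11,700/(1 + 0.03535)^10 ≈ 11,700/1.4153761668 ≈ 8,266.3537.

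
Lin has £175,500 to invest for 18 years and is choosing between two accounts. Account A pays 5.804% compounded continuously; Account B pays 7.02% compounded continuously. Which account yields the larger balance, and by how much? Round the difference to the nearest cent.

Account B, by £122,066.11

A: e^(0.05804·18) = e^1.04472 ≈ 2.84260248352, so 175,500 × 2.84260248352 ≈ 498,876.7359.
B: e^(0.0702·18) = e^1.2636 ≈ 3.53813587689, so 175,500 × 3.53813587689 ≈ 620,942.8464.
Difference ≈ 122,066.1105 in favor of B.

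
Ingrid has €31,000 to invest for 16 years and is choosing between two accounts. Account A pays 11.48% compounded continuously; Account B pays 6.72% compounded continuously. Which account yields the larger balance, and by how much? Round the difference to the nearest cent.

A: e^(0.1148·16) = e^1.8368 ≈ 6.27642154251, so 31,000 × 6.27642154251 ≈ 194,569.0678.
B: e^(0.0672·16) = e^1.0752 ≈ 2.9305789577, so 31,000 × 2.9305789577 ≈ 90,847.9477.
Difference ≈ 103,721.1201 in favor of A.

Account A, by €103,721.12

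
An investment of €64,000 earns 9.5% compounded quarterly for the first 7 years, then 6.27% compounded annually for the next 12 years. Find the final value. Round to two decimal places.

€256,175.60

Phase 1: 64,000·(1 + 0.02375)^28 ≈ 123,483.6868.
Phase 2: 123,483.6868·(1 + 0.0627)^12 ≈ 256,175.5955.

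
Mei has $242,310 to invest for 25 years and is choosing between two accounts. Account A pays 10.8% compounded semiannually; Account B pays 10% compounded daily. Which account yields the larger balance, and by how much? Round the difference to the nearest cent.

Account A, by $409,554.85

A: (1 + 0.054)^50 ≈ 13.86853362505, so 242,310 × 13.86853362505 ≈ 3,360,484.3827.
B: (1 + 0.1/365)^9125 ≈ 12.17832334965, so 242,310 × 12.17832334965 ≈ 2,950,929.5309.
Difference ≈ 409,554.8518 in favor of A.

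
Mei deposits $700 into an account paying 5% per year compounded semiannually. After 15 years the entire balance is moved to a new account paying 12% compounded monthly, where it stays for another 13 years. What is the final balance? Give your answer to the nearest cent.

After 15 years at 5%: 700 × 2.097567579 ≈ 1,468.2973.
Then 13 years at 12%: 1,468.2973 × 4.722090543 ≈ 6,933.4328.

$6,933.43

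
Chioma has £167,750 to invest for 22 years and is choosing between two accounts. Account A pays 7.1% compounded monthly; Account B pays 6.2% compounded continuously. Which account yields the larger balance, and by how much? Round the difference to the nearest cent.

Account A, by £140,011.19

Account A growth factor: (1 + 0.071/12)^264 ≈ 4.74645123206; balance ≈ 796,217.1942.
Account B growth factor: e^(0.062·22) = e^1.364 ≈ 3.91180928615; balance ≈ 656,206.0078.
Account A is larger by 140,011.1864.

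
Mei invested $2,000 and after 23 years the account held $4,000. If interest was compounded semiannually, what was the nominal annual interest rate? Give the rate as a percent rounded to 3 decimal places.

The 46-period growth factor is 4,000/2,000 = 2.
r/2 = 2^(1/46) − 1 ≈ 0.0151825, so r ≈ 2·0.0151825 = 3.03650%.

3.037%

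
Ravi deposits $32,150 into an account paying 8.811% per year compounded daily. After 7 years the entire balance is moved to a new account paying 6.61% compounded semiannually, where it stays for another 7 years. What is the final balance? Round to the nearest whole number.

After 7 years at 8.811%: 32,150 × 1.8527954797 ≈ 59,567.3747.
Then 7 years at 6.61%: 59,567.3747 × 1.5765174732 ≈ 93,909.0070.

$93,909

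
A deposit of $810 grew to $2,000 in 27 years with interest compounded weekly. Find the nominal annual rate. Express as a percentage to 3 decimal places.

(1 + r/52)^1404 = 2,000/810 = 2.46914.
1 + r/52 = 2.46914^(1/1404) ≈ 1.000644, so r/52 ≈ 0.000643988.
r ≈ 52·0.000643988 = 3.34874%.

3.349%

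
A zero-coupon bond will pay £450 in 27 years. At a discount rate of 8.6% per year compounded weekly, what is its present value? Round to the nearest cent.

£44.22

Growth factor = (1 + 0.086/52)^1404 ≈ 10.1765087.
P = 450/10.1765087 ≈ 44.2195.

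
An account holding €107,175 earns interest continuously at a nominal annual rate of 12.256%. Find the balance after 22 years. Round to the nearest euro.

€1,588,877

A = P·e^(rt) = 107,175·e^(0.12256·22) = 107,175·e^2.69632.
e^2.69632 ≈ 14.82507494229, so A ≈ 1,588,877.4069.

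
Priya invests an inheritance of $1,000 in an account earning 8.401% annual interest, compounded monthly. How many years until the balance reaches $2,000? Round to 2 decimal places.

We need (1 + 0.00700083)^(12t) = 2, so 12t = ln 2 / ln 1.007001 ≈ 99.3554.
t ≈ 99.3554/12 = 8.2796 years.

8.28 years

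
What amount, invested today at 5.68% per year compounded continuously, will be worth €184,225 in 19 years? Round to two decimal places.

P = A·e^(−rt) = 184,225·e^(−1.0792).
e^(−1.0792) ≈ 0.339867310765, so P ≈ 62,612.0553.

€62,612.06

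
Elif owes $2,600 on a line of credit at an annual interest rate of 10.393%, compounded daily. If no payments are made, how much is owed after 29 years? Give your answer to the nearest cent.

$52,934.35

Growth factor = (1 + 0.10393/365)^10585 ≈ 20.3593646.
A ≈ 2,600 × 20.3593646 ≈ 52,934.3480.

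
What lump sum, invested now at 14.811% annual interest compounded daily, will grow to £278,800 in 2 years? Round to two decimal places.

Periodic rate = 14.811%/365 = 0.000405781; 730 periods.
P = 278,800/(1 + 0.14811/365)^730 ≈ 278,800/1.34468517639 ≈ 207,334.7761.

£207,334.78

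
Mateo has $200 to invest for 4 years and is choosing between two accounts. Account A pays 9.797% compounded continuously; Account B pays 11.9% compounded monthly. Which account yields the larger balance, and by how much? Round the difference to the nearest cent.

Account A growth factor: e^(0.09797·4) = e^0.39188 ≈ 1.47976013; balance ≈ 295.9520.
Account B growth factor: (1 + 0.119/12)^48 ≈ 1.60585339; balance ≈ 321.1707.
Account B is larger by 25.2187.

Account B, by $25.22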